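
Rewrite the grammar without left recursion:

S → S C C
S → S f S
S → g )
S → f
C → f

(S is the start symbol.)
S → g ) S'
S → f S'
S' → C C S'
S' → f S S'
S' → ε
C → f

S is directly left-recursive. The standard transformation for
  A → A α₁ | ... | A α_m | β₁ | ... | β_n
is
  A  → β₁ A' | ... | β_n A'
  A' → α₁ A' | ... | α_m A' | ε

S → g ) becomes S → g ) S'
S → f becomes S → f S'
S → S C C becomes S' → C C S'
S → S f S becomes S' → f S S'
Add S' → ε

Productions for other non-terminals are unchanged:
  C → f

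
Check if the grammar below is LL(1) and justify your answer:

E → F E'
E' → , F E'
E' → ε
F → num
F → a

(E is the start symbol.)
Yes, the grammar is LL(1).

A grammar is LL(1) if for each non-terminal N with multiple productions, the predict sets of those productions are pairwise disjoint, where PREDICT(N → α) = (FIRST(α) \ {ε}) ∪ (FOLLOW(N) if α ⇒* ε).

Relevant sets:
  FOLLOW(E') = { $ }

For E':
  PREDICT(E' → ',' F E') = { ',' }
  PREDICT(E' → ε) = { $ }
For F:
  PREDICT(F → num) = { 'num' }
  PREDICT(F → a) = { 'a' }
E has a single production, so nothing to check there.

All predict sets are disjoint. The grammar IS LL(1).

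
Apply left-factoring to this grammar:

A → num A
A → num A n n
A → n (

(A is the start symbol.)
Left-factoring transforms A → αβ₁ | αβ₂ into A → αA' and A' → β₁ | β₂
(α is the longest common prefix among the alternatives). Repeat until
no nonterminal has two alternatives with a common prefix.

Round 1: A has alternatives sharing prefix 'num A'. Introduce A': A → num A A'
  Add: A' → ε
  Add: A' → n n

No remaining common prefixes — done.

Resulting grammar:
A → num A A'
A' → ε
A' → n n
A → n (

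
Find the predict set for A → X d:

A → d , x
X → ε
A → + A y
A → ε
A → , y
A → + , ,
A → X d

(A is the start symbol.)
PREDICT(A → X d) = (FIRST(RHS) \ {ε}) ∪ (FOLLOW(A) if ε ∈ FIRST(RHS), i.e. RHS ⇒* ε)
FIRST(X) = { ε }
FIRST(X d) = { 'd' }
ε ∉ FIRST(X d), so FOLLOW(A) is not added.
PREDICT(A → X d) = { 'd' }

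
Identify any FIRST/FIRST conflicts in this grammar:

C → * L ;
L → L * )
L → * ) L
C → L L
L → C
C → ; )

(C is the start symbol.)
Yes. C → '*' L ';' / C → L L on { '*' }; C → L L / C → ';' ')' on { ';' }; L → L '*' ')' / L → '*' ')' L on { '*' }; L → L '*' ')' / L → C on { '*', ';' }; L → '*' ')' L / L → C on { '*' }

A FIRST/FIRST conflict occurs when two productions N → α and N → β for the same non-terminal have FIRST(α) ∩ FIRST(β) ≠ ∅ (with ε ∈ FIRST of a nullable right-hand side, so two nullable alternatives also conflict).

FIRST sets of the non-terminals at (or reachable through a nullable prefix from) the front of some alternative:
  FIRST(L) = { '*', ';' }
  FIRST(C) = { '*', ';' }

Productions for C:
  C → * L ;: FIRST = { '*' }
  C → L L: FIRST = { '*', ';' }
  C → ; ): FIRST = { ';' }
Productions for L:
  L → L * ): FIRST = { '*', ';' }
  L → * ) L: FIRST = { '*' }
  L → C: FIRST = { '*', ';' }

Conflict for C: C → * L ; and C → L L
  Overlap: { '*' }
Conflict for C: C → L L and C → ; )
  Overlap: { ';' }
Conflict for L: L → L * ) and L → * ) L
  Overlap: { '*' }
Conflict for L: L → L * ) and L → C
  Overlap: { '*', ';' }
Conflict for L: L → * ) L and L → C
  Overlap: { '*' }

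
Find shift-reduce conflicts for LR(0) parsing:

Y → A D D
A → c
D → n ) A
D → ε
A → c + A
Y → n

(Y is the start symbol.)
Yes — I1: [D → .] vs [D → . n ) A]; I3: [A → c .] vs [A → c . + A]; I7: [D → .] vs [D → . n ) A]

A shift-reduce conflict occurs when an LR(0) state has both:
  - a complete (reduce) item [A → α .] (dot at the end), and
  - a shift item [B → β . c γ] (dot before a terminal).

Augment with Y' → Y and build the canonical LR(0) collection (I0 = CLOSURE({[Y' → . Y]}), then GOTO on every symbol after a dot until no new states appear). It has 12 states:
  I0: { [A → . c + A], [A → . c], [Y → . A D D], [Y → . n], [Y' → . Y] }  — shift
  I1: { [D → . n ) A], [D → .], [Y → A . D D] }  — shift, reduce
  I2: { [Y' → Y .] }  — accept
  I3: { [A → c . + A], [A → c .] }  — shift, reduce
  I4: { [Y → n .] }  — reduce
  I5: { [A → . c + A], [A → . c], [A → c + . A] }  — shift
  I6: { [A → c + A .] }  — reduce
  I7: { [D → . n ) A], [D → .], [Y → A D . D] }  — shift, reduce
  I8: { [D → n . ) A] }  — shift
  I9: { [A → . c + A], [A → . c], [D → n ) . A] }  — shift
  I10: { [D → n ) A .] }  — reduce
  I11: { [Y → A D D .] }  — reduce

I1 contains reduce item [D → .] and shift item [D → . n ) A] — shift-reduce conflict.
I3 contains reduce item [A → c .] and shift item [A → c . + A] — shift-reduce conflict.
I7 contains reduce item [D → .] and shift item [D → . n ) A] — shift-reduce conflict.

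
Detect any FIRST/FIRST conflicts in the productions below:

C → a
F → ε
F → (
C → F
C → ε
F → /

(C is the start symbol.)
A FIRST/FIRST conflict occurs when two productions N → α and N → β for the same non-terminal have FIRST(α) ∩ FIRST(β) ≠ ∅ (with ε ∈ FIRST of a nullable right-hand side, so two nullable alternatives also conflict).

FIRST sets of the non-terminals at (or reachable through a nullable prefix from) the front of some alternative:
  FIRST(F) = { '(', '/', ε }

Productions for C:
  C → a: FIRST = { 'a' }
  C → F: FIRST = { '(', '/', ε }
  C → ε: FIRST = { ε }
Productions for F:
  F → ε: FIRST = { ε }
  F → (: FIRST = { '(' }
  F → /: FIRST = { '/' }

Conflict for C: C → F and C → ε
  Overlap: { ε }

Answer: Yes. C → F / C → ε on { ε }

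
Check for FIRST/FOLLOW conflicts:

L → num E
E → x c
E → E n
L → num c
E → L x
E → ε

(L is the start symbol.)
Yes. E → x c with FOLLOW(E) on { 'x' }; E → E n with FOLLOW(E) on { 'n', 'x' }

Nullable non-terminals: E.
FIRST sets used below: FIRST(E) = { 'n', 'num', 'x', ε }, FIRST(L) = { 'num' }

E: nullable alternative(s) E → ε; FOLLOW(E) = { $, 'n', 'x' }
  E → x c: FIRST \ {ε} = { 'x' } — overlaps FOLLOW(E) on { 'x' }: CONFLICT
  E → E n: FIRST \ {ε} = { 'n', 'num', 'x' } — overlaps FOLLOW(E) on { 'n', 'x' }: CONFLICT
  E → L x: FIRST \ {ε} = { 'num' } — disjoint from FOLLOW(E)
  E → ε: FIRST \ {ε} = { } — this is the only nullable alternative, skip

L has no nullable alternative, so no FIRST/FOLLOW check is needed there.

So the grammar has 2 FIRST/FOLLOW conflicts (marked CONFLICT above).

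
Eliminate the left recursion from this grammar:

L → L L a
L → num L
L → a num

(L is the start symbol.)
L is directly left-recursive. The standard transformation for
  A → A α₁ | ... | A α_m | β₁ | ... | β_n
is
  A  → β₁ A' | ... | β_n A'
  A' → α₁ A' | ... | α_m A' | ε

L → num L becomes L → num L L'
L → a num becomes L → a num L'
L → L L a becomes L' → L a L'
Add L' → ε

Resulting grammar:
L → num L L'
L → a num L'
L' → L a L'
L' → ε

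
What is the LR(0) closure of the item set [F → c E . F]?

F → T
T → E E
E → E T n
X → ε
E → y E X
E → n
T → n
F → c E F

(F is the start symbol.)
Start with: [F → c E . F]
  [F → c E . F] has the dot before F: add [F → . T], [F → . c E F]
  [F → . T] has the dot before T: add [T → . E E], [T → . n]
  [T → . E E] has the dot before E: add [E → . E T n], [E → . y E X], [E → . n]
No further items can be added.

CLOSURE = { [E → . E T n], [E → . n], [E → . y E X], [F → . T], [F → . c E F], [F → c E . F], [T → . E E], [T → . n] }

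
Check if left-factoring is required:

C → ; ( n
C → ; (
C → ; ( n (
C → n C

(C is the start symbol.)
Yes, C has productions with common prefix '; ('

Left-factoring is needed when two productions for the same non-terminal
share a common prefix on the right-hand side.

Productions for C:
  C → ; ( n
  C → ; (
  C → ; ( n (
  C → n C

Found common prefix '; (' in productions for C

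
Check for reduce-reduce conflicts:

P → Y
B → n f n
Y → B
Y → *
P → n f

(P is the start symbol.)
No reduce-reduce conflicts

A reduce-reduce conflict occurs when an LR(0) state has two complete items [A → α .] and [B → β .] — both call for a reduction, and with no lookahead the parser cannot choose between them.

Augment with P' → P and build the canonical LR(0) collection (I0 = CLOSURE({[P' → . P]}), then GOTO on every symbol after a dot until no new states appear). It has 8 states:
  I0: { [B → . n f n], [P → . Y], [P → . n f], [P' → . P], [Y → . *], [Y → . B] }  — shift
  I1: { [Y → * .] }  — reduce
  I2: { [Y → B .] }  — reduce
  I3: { [P' → P .] }  — accept
  I4: { [P → Y .] }  — reduce
  I5: { [B → n . f n], [P → n . f] }  — shift
  I6: { [B → n f . n], [P → n f .] }  — shift, reduce
  I7: { [B → n f n .] }  — reduce

No state contains more than one complete item.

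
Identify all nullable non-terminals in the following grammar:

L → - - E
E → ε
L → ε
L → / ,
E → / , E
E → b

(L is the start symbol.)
A non-terminal is nullable if it can derive ε (the empty string): either it has an ε-production, or it has a production whose right-hand side consists entirely of nullable non-terminals.

ε-productions: E → ε, L → ε
So E, L are immediately nullable.
Every non-terminal is now nullable.
Nullable = { 'E', 'L' }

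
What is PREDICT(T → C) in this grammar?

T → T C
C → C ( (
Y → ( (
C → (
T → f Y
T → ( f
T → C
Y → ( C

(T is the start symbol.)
{ '(' }

PREDICT(T → C) = (FIRST(RHS) \ {ε}) ∪ (FOLLOW(T) if ε ∈ FIRST(RHS), i.e. RHS ⇒* ε)
FIRST(C) = { '(' }
FIRST(C) = { '(' }
ε ∉ FIRST(C), so FOLLOW(T) is not added.
PREDICT(T → C) = { '(' }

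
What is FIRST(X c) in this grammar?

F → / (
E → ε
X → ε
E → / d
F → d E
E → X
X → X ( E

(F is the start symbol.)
{ '(', 'c' }

FIRST sets of the non-terminals involved (from the grammar, by fixed-point iteration):
  FIRST(X) = { '(', ε }

To compute FIRST(X c), process the symbols left to right:
Symbol X is a non-terminal. Add FIRST(X) \ {ε} = { '(' }
X is nullable (ε ∈ FIRST(X)), continue to the next symbol.
Symbol c is a terminal. Add 'c' and stop.
FIRST(X c) = { '(', 'c' }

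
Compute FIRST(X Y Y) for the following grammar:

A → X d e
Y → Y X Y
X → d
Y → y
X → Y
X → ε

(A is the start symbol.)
FIRST sets of the non-terminals involved (from the grammar, by fixed-point iteration):
  FIRST(X) = { 'd', 'y', ε }
  FIRST(Y) = { 'y' }

To compute FIRST(X Y Y), process the symbols left to right:
Symbol X is a non-terminal. Add FIRST(X) \ {ε} = { 'd', 'y' }
X is nullable (ε ∈ FIRST(X)), continue to the next symbol.
Symbol Y is a non-terminal. Add FIRST(Y) \ {ε} = { 'y' }
Y is not nullable (ε ∉ FIRST(Y)), so stop here.
FIRST(X Y Y) = { 'd', 'y' }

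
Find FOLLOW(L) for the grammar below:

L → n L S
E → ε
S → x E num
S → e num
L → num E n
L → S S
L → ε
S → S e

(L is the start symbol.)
L is the start symbol, so $ ∈ FOLLOW(L).
In L → n L S: L is followed by S, add FIRST(S) \ {ε} = { 'e', 'x' }

Taking the union: FOLLOW(L) = { $, 'e', 'x' }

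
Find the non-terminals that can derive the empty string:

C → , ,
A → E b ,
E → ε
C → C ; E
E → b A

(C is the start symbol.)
A non-terminal is nullable if it can derive ε (the empty string): either it has an ε-production, or it has a production whose right-hand side consists entirely of nullable non-terminals.

ε-productions: E → ε
So E is immediately nullable.
No further non-terminal can be added: every production for the remaining non-terminals contains a terminal or a non-nullable non-terminal.
Nullable = { 'E' }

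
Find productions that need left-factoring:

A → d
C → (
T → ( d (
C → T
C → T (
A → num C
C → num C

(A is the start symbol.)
Left-factoring is needed when two productions for the same non-terminal
share a common prefix on the right-hand side.

Productions for A:
  A → d
  A → num C
Productions for C:
  C → (
  C → T
  C → T (
  C → num C

Found common prefix 'T' in productions for C

Answer: Yes, C has productions with common prefix 'T'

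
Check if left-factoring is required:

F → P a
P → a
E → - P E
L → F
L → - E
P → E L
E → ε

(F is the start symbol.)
Left-factoring is needed when two productions for the same non-terminal
share a common prefix on the right-hand side.

Productions for P:
  P → a
  P → E L
Productions for E:
  E → - P E
  E → ε
Productions for L:
  L → F
  L → - E

No common prefixes found.

Answer: No, left-factoring is not needed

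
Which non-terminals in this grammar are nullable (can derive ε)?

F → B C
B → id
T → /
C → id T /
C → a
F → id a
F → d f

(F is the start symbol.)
None

There are no ε-productions, so no non-terminal can derive ε.
No non-terminals are nullable.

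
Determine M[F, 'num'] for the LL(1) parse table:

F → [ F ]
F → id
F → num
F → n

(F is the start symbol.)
F → num

To find M[F, 'num'], we find productions for F where 'num' is in the predict set (PREDICT(N → α) = (FIRST(α) \ {ε}) ∪ (FOLLOW(N) if α ⇒* ε)).

F → [ F ]: PREDICT = { '[' }
F → id: PREDICT = { 'id' }
F → num: PREDICT = { 'num' }
  'num' is in predict set, so this production goes in M[F, 'num']
F → n: PREDICT = { 'n' }

M[F, 'num'] = F → num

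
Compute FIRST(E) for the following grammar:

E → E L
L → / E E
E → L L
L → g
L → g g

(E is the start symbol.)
{ '/', 'g' }

FIRST sets of the other non-terminals involved (by the same procedure, iterated to a fixed point):
  FIRST(L) = { '/', 'g' }

From E → E L:
  - E is the symbol being defined: contributes nothing new
    E is not nullable, so stop
From E → L L:
  - L is a non-terminal: add FIRST(L) \ {ε} = { '/', 'g' }
    L is not nullable, so stop

Collecting: FIRST(E) = { '/', 'g' }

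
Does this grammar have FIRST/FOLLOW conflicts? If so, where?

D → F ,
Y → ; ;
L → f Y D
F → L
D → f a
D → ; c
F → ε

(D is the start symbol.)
No FIRST/FOLLOW conflicts.

A FIRST/FOLLOW conflict occurs when a non-terminal N has a nullable alternative N → β (β ⇒* ε) and another alternative N → α with FIRST(α) ∩ FOLLOW(N) ≠ ∅: on such a lookahead the parser cannot decide between expanding α and letting N vanish via β.

Nullable non-terminals: F.
FIRST sets used below: FIRST(L) = { 'f' }

F: nullable alternative(s) F → ε; FOLLOW(F) = { ',' }
  F → L: FIRST \ {ε} = { 'f' } — disjoint from FOLLOW(F)
  F → ε: FIRST \ {ε} = { } — this is the only nullable alternative, skip

D, L, Y have no nullable alternative, so no FIRST/FOLLOW check is needed there.

No FIRST/FOLLOW conflicts found.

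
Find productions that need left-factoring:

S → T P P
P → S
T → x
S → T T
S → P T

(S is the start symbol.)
Left-factoring is needed when two productions for the same non-terminal
share a common prefix on the right-hand side.

Productions for S:
  S → T P P
  S → T T
  S → P T

Found common prefix 'T' in productions for S

Answer: Yes, S has productions with common prefix 'T'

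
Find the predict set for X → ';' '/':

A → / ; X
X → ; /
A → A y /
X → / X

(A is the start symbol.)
PREDICT(X → ';' '/') = (FIRST(RHS) \ {ε}) ∪ (FOLLOW(X) if ε ∈ FIRST(RHS), i.e. RHS ⇒* ε)
FIRST(';' '/') = { ';' }
ε ∉ FIRST(';' '/'), so FOLLOW(X) is not added.
PREDICT(X → ';' '/') = { ';' }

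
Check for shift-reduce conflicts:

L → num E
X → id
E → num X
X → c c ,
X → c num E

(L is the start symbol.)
Augment with L' → L and build the canonical LR(0) collection (I0 = CLOSURE({[L' → . L]}), then GOTO on every symbol after a dot until no new states appear). It has 12 states:
  I0: { [L → . num E], [L' → . L] }  — shift
  I1: { [L' → L .] }  — accept
  I2: { [E → . num X], [L → num . E] }  — shift
  I3: { [L → num E .] }  — reduce
  I4: { [E → num . X], [X → . c c ,], [X → . c num E], [X → . id] }  — shift
  I5: { [E → num X .] }  — reduce
  I6: { [X → c . c ,], [X → c . num E] }  — shift
  I7: { [X → id .] }  — reduce
  I8: { [X → c c . ,] }  — shift
  I9: { [E → . num X], [X → c num . E] }  — shift
  I10: { [X → c num E .] }  — reduce
  I11: { [X → c c , .] }  — reduce

No state contains both a complete item and a shift item.

Answer: No shift-reduce conflicts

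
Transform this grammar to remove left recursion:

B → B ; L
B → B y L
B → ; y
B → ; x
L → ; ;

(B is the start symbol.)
B is directly left-recursive. The standard transformation for
  A → A α₁ | ... | A α_m | β₁ | ... | β_n
is
  A  → β₁ A' | ... | β_n A'
  A' → α₁ A' | ... | α_m A' | ε

B → ; y becomes B → ; y B'
B → ; x becomes B → ; x B'
B → B ; L becomes B' → ; L B'
B → B y L becomes B' → y L B'
Add B' → ε

Productions for other non-terminals are unchanged:
  L → ; ;

Resulting grammar:
B → ; y B'
B → ; x B'
B' → ; L B'
B' → y L B'
B' → ε
L → ; ;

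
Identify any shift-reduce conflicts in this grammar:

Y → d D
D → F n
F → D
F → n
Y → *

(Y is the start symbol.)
Augment with Y' → Y and build the canonical LR(0) collection (I0 = CLOSURE({[Y' → . Y]}), then GOTO on every symbol after a dot until no new states appear). It has 8 states:
  I0: { [Y → . *], [Y → . d D], [Y' → . Y] }  — shift
  I1: { [Y → * .] }  — reduce
  I2: { [Y' → Y .] }  — accept
  I3: { [D → . F n], [F → . D], [F → . n], [Y → d . D] }  — shift
  I4: { [F → D .], [Y → d D .] }  — 2 reduces
  I5: { [D → F . n] }  — shift
  I6: { [F → n .] }  — reduce
  I7: { [D → F n .] }  — reduce

No state contains both a complete item and a shift item.

Answer: No shift-reduce conflicts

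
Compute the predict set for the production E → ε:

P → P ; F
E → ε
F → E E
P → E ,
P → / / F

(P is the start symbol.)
PREDICT(E → ε) = (FIRST(RHS) \ {ε}) ∪ (FOLLOW(E) if ε ∈ FIRST(RHS), i.e. RHS ⇒* ε)
The right-hand side is ε (FIRST(ε) = { ε }), so the predict set is FOLLOW(E) = { $, ',', ';' }
PREDICT(E → ε) = { $, ',', ';' }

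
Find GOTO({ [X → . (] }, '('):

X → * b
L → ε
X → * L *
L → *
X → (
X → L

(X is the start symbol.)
{ [X → ( .] }

GOTO(I, '(') = CLOSURE({ [A → αX.β] : [A → α.Xβ] ∈ I, X = '(' })

Items with dot before '(', with the dot advanced:
  [X → . (] → [X → ( .]
Closure adds nothing (no advanced item has the dot before a non-terminal).

GOTO = { [X → ( .] }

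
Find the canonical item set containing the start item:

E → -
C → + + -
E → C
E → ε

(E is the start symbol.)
First, augment the grammar with E' → E
I₀ = CLOSURE({ [E' → . E] }):
  [E' → . E] has the dot before E: add [E → . -], [E → . C], [E → .]
  [E → . C] has the dot before C: add [C → . + + -]
No further items can be added.

I₀ = { [C → . + + -], [E → . -], [E → . C], [E → .], [E' → . E] }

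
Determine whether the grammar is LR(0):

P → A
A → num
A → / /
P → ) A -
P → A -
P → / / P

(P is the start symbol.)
No. Shift-reduce conflict between [P → A .] and [P → A . -]

Augment with P' → P and build the canonical LR(0) collection (I0 = CLOSURE({[P' → . P]}), then GOTO on every symbol after a dot until no new states appear). It has 13 states:
  I0: { [A → . / /], [A → . num], [P → . ) A -], [P → . / / P], [P → . A -], [P → . A], [P' → . P] }  — shift
  I1: { [A → . / /], [A → . num], [P → ) . A -] }  — shift
  I2: { [A → / . /], [P → / . / P] }  — shift
  I3: { [P → A . -], [P → A .] }  — shift, reduce
  I4: { [P' → P .] }  — accept
  I5: { [A → num .] }  — reduce
  I6: { [P → A - .] }  — reduce
  I7: { [A → . / /], [A → . num], [A → / / .], [P → . ) A -], [P → . / / P], [P → . A -], [P → . A], [P → / / . P] }  — shift, reduce
  I8: { [P → / / P .] }  — reduce
  I9: { [A → / . /] }  — shift
  I10: { [P → ) A . -] }  — shift
  I11: { [P → ) A - .] }  — reduce
  I12: { [A → / / .] }  — reduce

Conflict in state I3:
  Shift-reduce conflict between [P → A .] and [P → A . -]
So the grammar is NOT LR(0).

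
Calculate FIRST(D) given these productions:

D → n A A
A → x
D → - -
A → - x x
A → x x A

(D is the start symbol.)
{ '-', 'n' }

To compute FIRST(D), examine every production with D on the left-hand side, reading each right-hand side left to right until a non-nullable symbol is reached.

From D → n A A:
  - n is a terminal: add 'n' and stop
From D → - -:
  - '-' is a terminal: add '-' and stop

Collecting: FIRST(D) = { '-', 'n' }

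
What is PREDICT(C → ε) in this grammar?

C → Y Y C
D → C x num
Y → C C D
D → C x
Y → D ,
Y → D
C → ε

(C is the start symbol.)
{ $, 'x' }

PREDICT(C → ε) = (FIRST(RHS) \ {ε}) ∪ (FOLLOW(C) if ε ∈ FIRST(RHS), i.e. RHS ⇒* ε)
The right-hand side is ε (FIRST(ε) = { ε }), so the predict set is FOLLOW(C) = { $, 'x' }
PREDICT(C → ε) = { $, 'x' }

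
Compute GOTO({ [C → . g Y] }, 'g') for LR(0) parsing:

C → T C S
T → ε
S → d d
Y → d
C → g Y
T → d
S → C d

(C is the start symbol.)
{ [C → g . Y], [Y → . d] }

GOTO(I, 'g') = CLOSURE({ [A → αX.β] : [A → α.Xβ] ∈ I, X = 'g' })

Items with dot before 'g', with the dot advanced:
  [C → . g Y] → [C → g . Y]
Closure of the advanced items:
  [C → g . Y] has the dot before Y: add [Y → . d]

GOTO = { [C → g . Y], [Y → . d] }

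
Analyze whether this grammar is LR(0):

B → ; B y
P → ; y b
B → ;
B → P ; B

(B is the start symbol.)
No. Shift-reduce conflict between [B → ; .] and [B → . ;]

Augment with B' → B and build the canonical LR(0) collection (I0 = CLOSURE({[B' → . B]}), then GOTO on every symbol after a dot until no new states appear). It has 10 states:
  I0: { [B → . ; B y], [B → . ;], [B → . P ; B], [B' → . B], [P → . ; y b] }  — shift
  I1: { [B → . ; B y], [B → . ;], [B → . P ; B], [B → ; . B y], [B → ; .], [P → . ; y b], [P → ; . y b] }  — shift, reduce
  I2: { [B' → B .] }  — accept
  I3: { [B → P . ; B] }  — shift
  I4: { [B → . ; B y], [B → . ;], [B → . P ; B], [B → P ; . B], [P → . ; y b] }  — shift
  I5: { [B → P ; B .] }  — reduce
  I6: { [B → ; B . y] }  — shift
  I7: { [P → ; y . b] }  — shift
  I8: { [P → ; y b .] }  — reduce
  I9: { [B → ; B y .] }  — reduce

Conflict in state I1:
  Shift-reduce conflict between [B → ; .] and [B → . ;]
So the grammar is NOT LR(0).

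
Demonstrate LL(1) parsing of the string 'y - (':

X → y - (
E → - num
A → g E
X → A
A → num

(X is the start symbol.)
LL(1) parsing maintains a stack (initially the start symbol over $) and the input. At each step: if the stack top is a terminal, match it against the current input token; if it is a non-terminal N, replace it with the RHS of M[N, lookahead] (the unique production whose predict set contains the lookahead).

Stack is shown with the top on the left.

Stack    Input    Action
------------------------
X $      y - ( $  output X → y - (
y - ( $  y - ( $  match 'y'
- ( $    - ( $    match '-'
( $      ( $      match '('
$        $        accept

The string is accepted.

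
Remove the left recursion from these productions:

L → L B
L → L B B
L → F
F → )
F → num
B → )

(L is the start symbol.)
L → F L'
L' → B L'
L' → B B L'
L' → ε
F → )
F → num
B → )

L is directly left-recursive. The standard transformation for
  A → A α₁ | ... | A α_m | β₁ | ... | β_n
is
  A  → β₁ A' | ... | β_n A'
  A' → α₁ A' | ... | α_m A' | ε

L → F becomes L → F L'
L → L B becomes L' → B L'
L → L B B becomes L' → B B L'
Add L' → ε

Productions for other non-terminals are unchanged:
  F → )
  F → num
  B → )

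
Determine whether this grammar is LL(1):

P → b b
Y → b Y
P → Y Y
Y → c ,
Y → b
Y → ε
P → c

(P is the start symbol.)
Relevant sets:
  FIRST(Y) = { 'b', 'c', ε }
  FOLLOW(P) = { $ }
  FOLLOW(Y) = { $, 'b', 'c' }

For P:
  PREDICT(P → b b) = { 'b' }
  PREDICT(P → Y Y) = { $, 'b', 'c' }
  PREDICT(P → c) = { 'c' }
For Y:
  PREDICT(Y → b Y) = { 'b' }
  PREDICT(Y → c ',') = { 'c' }
  PREDICT(Y → b) = { 'b' }
  PREDICT(Y → ε) = { $, 'b', 'c' }

Conflict found: Predict set conflict for P: { 'b' }
The grammar is NOT LL(1).

Answer: No. Predict set conflict for P: { 'b' }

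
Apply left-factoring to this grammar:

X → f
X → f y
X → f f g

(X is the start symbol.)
X → f X'
X' → ε
X' → y
X' → f g

Left-factoring transforms A → αβ₁ | αβ₂ into A → αA' and A' → β₁ | β₂
(α is the longest common prefix among the alternatives). Repeat until
no nonterminal has two alternatives with a common prefix.

Round 1: X has alternatives sharing prefix 'f'. Introduce X': X → f X'
  Add: X' → ε
  Add: X' → y
  Add: X' → f g

No remaining common prefixes — done.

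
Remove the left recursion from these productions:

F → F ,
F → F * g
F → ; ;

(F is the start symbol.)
F is directly left-recursive. The standard transformation for
  A → A α₁ | ... | A α_m | β₁ | ... | β_n
is
  A  → β₁ A' | ... | β_n A'
  A' → α₁ A' | ... | α_m A' | ε

F → ; ; becomes F → ; ; F'
F → F , becomes F' → , F'
F → F * g becomes F' → * g F'
Add F' → ε

Resulting grammar:
F → ; ; F'
F' → , F'
F' → * g F'
F' → ε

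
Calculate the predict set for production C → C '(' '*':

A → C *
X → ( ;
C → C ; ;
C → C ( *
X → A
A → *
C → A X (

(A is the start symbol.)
PREDICT(C → C '(' '*') = (FIRST(RHS) \ {ε}) ∪ (FOLLOW(C) if ε ∈ FIRST(RHS), i.e. RHS ⇒* ε)
FIRST(C) = { '*' }
FIRST(C '(' '*') = { '*' }
ε ∉ FIRST(C '(' '*'), so FOLLOW(C) is not added.
PREDICT(C → C '(' '*') = { '*' }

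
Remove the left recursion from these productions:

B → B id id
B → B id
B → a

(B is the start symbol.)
B → a B'
B' → id id B'
B' → id B'
B' → ε

B is directly left-recursive. The standard transformation for
  A → A α₁ | ... | A α_m | β₁ | ... | β_n
is
  A  → β₁ A' | ... | β_n A'
  A' → α₁ A' | ... | α_m A' | ε

B → a becomes B → a B'
B → B id id becomes B' → id id B'
B → B id becomes B' → id B'
Add B' → ε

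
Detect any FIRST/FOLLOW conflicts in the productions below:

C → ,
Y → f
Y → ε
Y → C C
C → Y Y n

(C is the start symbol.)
A FIRST/FOLLOW conflict occurs when a non-terminal N has a nullable alternative N → β (β ⇒* ε) and another alternative N → α with FIRST(α) ∩ FOLLOW(N) ≠ ∅: on such a lookahead the parser cannot decide between expanding α and letting N vanish via β.

Nullable non-terminals: Y.
FIRST sets used below: FIRST(C) = { ',', 'f', 'n' }

Y: nullable alternative(s) Y → ε; FOLLOW(Y) = { ',', 'f', 'n' }
  Y → f: FIRST \ {ε} = { 'f' } — overlaps FOLLOW(Y) on { 'f' }: CONFLICT
  Y → ε: FIRST \ {ε} = { } — this is the only nullable alternative, skip
  Y → C C: FIRST \ {ε} = { ',', 'f', 'n' } — overlaps FOLLOW(Y) on { ',', 'f', 'n' }: CONFLICT

C has no nullable alternative, so no FIRST/FOLLOW check is needed there.

So the grammar has 2 FIRST/FOLLOW conflicts (marked CONFLICT above).

Answer: Yes. Y → f with FOLLOW(Y) on { 'f' }; Y → C C with FOLLOW(Y) on { ',', 'f', 'n' }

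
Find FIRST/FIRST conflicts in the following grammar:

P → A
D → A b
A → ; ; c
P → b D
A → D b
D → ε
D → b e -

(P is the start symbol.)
FIRST sets of the non-terminals at (or reachable through a nullable prefix from) the front of some alternative:
  FIRST(A) = { ';', 'b' }
  FIRST(D) = { ';', 'b', ε }

Productions for P:
  P → A: FIRST = { ';', 'b' }
  P → b D: FIRST = { 'b' }
Productions for D:
  D → A b: FIRST = { ';', 'b' }
  D → ε: FIRST = { ε }
  D → b e -: FIRST = { 'b' }
Productions for A:
  A → ; ; c: FIRST = { ';' }
  A → D b: FIRST = { ';', 'b' }

Conflict for P: P → A and P → b D
  Overlap: { 'b' }
Conflict for D: D → A b and D → b e -
  Overlap: { 'b' }
Conflict for A: A → ; ; c and A → D b
  Overlap: { ';' }

Answer: Yes. P → A / P → b D on { 'b' }; D → A b / D → b e '-' on { 'b' }; A → ';' ';' c / A → D b on { ';' }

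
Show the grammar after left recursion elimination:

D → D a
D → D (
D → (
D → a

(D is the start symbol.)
D → ( D'
D → a D'
D' → a D'
D' → ( D'
D' → ε

D is directly left-recursive. The standard transformation for
  A → A α₁ | ... | A α_m | β₁ | ... | β_n
is
  A  → β₁ A' | ... | β_n A'
  A' → α₁ A' | ... | α_m A' | ε

D → ( becomes D → ( D'
D → a becomes D → a D'
D → D a becomes D' → a D'
D → D ( becomes D' → ( D'
Add D' → ε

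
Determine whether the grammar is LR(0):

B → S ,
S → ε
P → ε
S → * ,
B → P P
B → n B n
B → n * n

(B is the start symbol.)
No. Shift-reduce conflict between [P → .] and [B → . n * n]

Augment with B' → B and build the canonical LR(0) collection (I0 = CLOSURE({[B' → . B]}), then GOTO on every symbol after a dot until no new states appear). It has 13 states:
  I0: { [B → . P P], [B → . S ,], [B → . n * n], [B → . n B n], [B' → . B], [P → .], [S → . * ,], [S → .] }  — shift, 2 reduces
  I1: { [S → * . ,] }  — shift
  I2: { [B' → B .] }  — accept
  I3: { [B → P . P], [P → .] }  — reduce
  I4: { [B → S . ,] }  — shift
  I5: { [B → . P P], [B → . S ,], [B → . n * n], [B → . n B n], [B → n . * n], [B → n . B n], [P → .], [S → . * ,], [S → .] }  — shift, 2 reduces
  I6: { [B → n * . n], [S → * . ,] }  — shift
  I7: { [B → n B . n] }  — shift
  I8: { [B → n B n .] }  — reduce
  I9: { [S → * , .] }  — reduce
  I10: { [B → n * n .] }  — reduce
  I11: { [B → S , .] }  — reduce
  I12: { [B → P P .] }  — reduce

Conflict in state I0:
  Shift-reduce conflict between [P → .] and [B → . n * n]
So the grammar is NOT LR(0).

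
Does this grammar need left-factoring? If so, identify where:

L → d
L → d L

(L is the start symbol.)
Yes, L has productions with common prefix 'd'

Left-factoring is needed when two productions for the same non-terminal
share a common prefix on the right-hand side.

Productions for L:
  L → d
  L → d L

Found common prefix 'd' in productions for L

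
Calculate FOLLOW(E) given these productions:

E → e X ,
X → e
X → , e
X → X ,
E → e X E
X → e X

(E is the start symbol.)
{ $ }

To compute FOLLOW(E), find every occurrence of E on a right-hand side N → α E β: add FIRST(β) \ {ε}, and if β is empty or nullable also add FOLLOW(N). Iterate to a fixed point.

E is the start symbol, so $ ∈ FOLLOW(E).
In E → e X E: E is at the end; this adds FOLLOW(E) to itself — nothing new

Taking the union: FOLLOW(E) = { $ }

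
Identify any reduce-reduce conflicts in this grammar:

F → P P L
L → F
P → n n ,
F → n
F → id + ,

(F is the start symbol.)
No reduce-reduce conflicts

A reduce-reduce conflict occurs when an LR(0) state has two complete items [A → α .] and [B → β .] — both call for a reduction, and with no lookahead the parser cannot choose between them.

Augment with F' → F and build the canonical LR(0) collection (I0 = CLOSURE({[F' → . F]}), then GOTO on every symbol after a dot until no new states appear). It has 13 states:
  I0: { [F → . P P L], [F → . id + ,], [F → . n], [F' → . F], [P → . n n ,] }  — shift
  I1: { [F' → F .] }  — accept
  I2: { [F → P . P L], [P → . n n ,] }  — shift
  I3: { [F → id . + ,] }  — shift
  I4: { [F → n .], [P → n . n ,] }  — shift, reduce
  I5: { [P → n n . ,] }  — shift
  I6: { [P → n n , .] }  — reduce
  I7: { [F → id + . ,] }  — shift
  I8: { [F → id + , .] }  — reduce
  I9: { [F → . P P L], [F → . id + ,], [F → . n], [F → P P . L], [L → . F], [P → . n n ,] }  — shift
  I10: { [P → n . n ,] }  — shift
  I11: { [L → F .] }  — reduce
  I12: { [F → P P L .] }  — reduce

No state contains more than one complete item.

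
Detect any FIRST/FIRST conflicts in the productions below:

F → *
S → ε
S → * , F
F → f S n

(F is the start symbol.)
No FIRST/FIRST conflicts.

Productions for F:
  F → *: FIRST = { '*' }
  F → f S n: FIRST = { 'f' }
Productions for S:
  S → ε: FIRST = { ε }
  S → * , F: FIRST = { '*' }

All alternatives of each non-terminal have pairwise disjoint FIRST sets.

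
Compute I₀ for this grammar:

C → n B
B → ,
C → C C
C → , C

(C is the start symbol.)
{ [C → . , C], [C → . C C], [C → . n B], [C' → . C] }

First, augment the grammar with C' → C
I₀ = CLOSURE({ [C' → . C] }):
  [C' → . C] has the dot before C: add [C → . n B], [C → . C C], [C → . , C]
No further items can be added.

I₀ = { [C → . , C], [C → . C C], [C → . n B], [C' → . C] }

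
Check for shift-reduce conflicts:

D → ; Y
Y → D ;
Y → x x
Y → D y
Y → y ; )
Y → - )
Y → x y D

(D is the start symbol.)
Augment with D' → D and build the canonical LR(0) collection (I0 = CLOSURE({[D' → . D]}), then GOTO on every symbol after a dot until no new states appear). It has 16 states:
  I0: { [D → . ; Y], [D' → . D] }  — shift
  I1: { [D → . ; Y], [D → ; . Y], [Y → . - )], [Y → . D ;], [Y → . D y], [Y → . x x], [Y → . x y D], [Y → . y ; )] }  — shift
  I2: { [D' → D .] }  — accept
  I3: { [Y → - . )] }  — shift
  I4: { [Y → D . ;], [Y → D . y] }  — shift
  I5: { [D → ; Y .] }  — reduce
  I6: { [Y → x . x], [Y → x . y D] }  — shift
  I7: { [Y → y . ; )] }  — shift
  I8: { [Y → y ; . )] }  — shift
  I9: { [Y → y ; ) .] }  — reduce
  I10: { [Y → x x .] }  — reduce
  I11: { [D → . ; Y], [Y → x y . D] }  — shift
  I12: { [Y → x y D .] }  — reduce
  I13: { [Y → D ; .] }  — reduce
  I14: { [Y → D y .] }  — reduce
  I15: { [Y → - ) .] }  — reduce

No state contains both a complete item and a shift item.

Answer: No shift-reduce conflicts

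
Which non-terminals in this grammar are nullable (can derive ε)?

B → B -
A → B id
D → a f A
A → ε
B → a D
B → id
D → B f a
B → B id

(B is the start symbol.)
{ 'A' }

A non-terminal is nullable if it can derive ε (the empty string): either it has an ε-production, or it has a production whose right-hand side consists entirely of nullable non-terminals.

ε-productions: A → ε
So A is immediately nullable.
No further non-terminal can be added: every production for the remaining non-terminals contains a terminal or a non-nullable non-terminal.
Nullable = { 'A' }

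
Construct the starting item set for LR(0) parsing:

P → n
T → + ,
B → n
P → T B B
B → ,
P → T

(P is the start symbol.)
First, augment the grammar with P' → P
I₀ = CLOSURE({ [P' → . P] }):
  [P' → . P] has the dot before P: add [P → . n], [P → . T B B], [P → . T]
  [P → . T B B] has the dot before T: add [T → . + ,]
No further items can be added.

I₀ = { [P → . T B B], [P → . T], [P → . n], [P' → . P], [T → . + ,] }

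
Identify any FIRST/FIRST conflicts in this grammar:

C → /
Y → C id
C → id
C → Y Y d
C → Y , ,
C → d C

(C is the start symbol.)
Yes. C → '/' / C → Y Y d on { '/' }; C → '/' / C → Y ',' ',' on { '/' }; C → id / C → Y Y d on { 'id' }; C → id / C → Y ',' ',' on { 'id' }; C → Y Y d / C → Y ',' ',' on { '/', 'd', 'id' }; C → Y Y d / C → d C on { 'd' }; C → Y ',' ',' / C → d C on { 'd' }

A FIRST/FIRST conflict occurs when two productions N → α and N → β for the same non-terminal have FIRST(α) ∩ FIRST(β) ≠ ∅ (with ε ∈ FIRST of a nullable right-hand side, so two nullable alternatives also conflict).

FIRST sets of the non-terminals at (or reachable through a nullable prefix from) the front of some alternative:
  FIRST(Y) = { '/', 'd', 'id' }

Productions for C:
  C → /: FIRST = { '/' }
  C → id: FIRST = { 'id' }
  C → Y Y d: FIRST = { '/', 'd', 'id' }
  C → Y , ,: FIRST = { '/', 'd', 'id' }
  C → d C: FIRST = { 'd' }
Y has only one production, so no FIRST/FIRST conflict is possible there.

Conflict for C: C → / and C → Y Y d
  Overlap: { '/' }
Conflict for C: C → / and C → Y , ,
  Overlap: { '/' }
Conflict for C: C → id and C → Y Y d
  Overlap: { 'id' }
Conflict for C: C → id and C → Y , ,
  Overlap: { 'id' }
Conflict for C: C → Y Y d and C → Y , ,
  Overlap: { '/', 'd', 'id' }
Conflict for C: C → Y Y d and C → d C
  Overlap: { 'd' }
Conflict for C: C → Y , , and C → d C
  Overlap: { 'd' }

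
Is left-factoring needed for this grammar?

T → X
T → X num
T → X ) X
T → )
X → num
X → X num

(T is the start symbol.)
Left-factoring is needed when two productions for the same non-terminal
share a common prefix on the right-hand side.

Productions for T:
  T → X
  T → X num
  T → X ) X
  T → )
Productions for X:
  X → num
  X → X num

Found common prefix 'X' in productions for T

Answer: Yes, T has productions with common prefix 'X'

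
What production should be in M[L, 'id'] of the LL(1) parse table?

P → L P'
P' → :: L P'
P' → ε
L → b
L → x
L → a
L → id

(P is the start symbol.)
L → id

To find M[L, 'id'], we find productions for L where 'id' is in the predict set (PREDICT(N → α) = (FIRST(α) \ {ε}) ∪ (FOLLOW(N) if α ⇒* ε)).

L → b: PREDICT = { 'b' }
L → x: PREDICT = { 'x' }
L → a: PREDICT = { 'a' }
L → id: PREDICT = { 'id' }
  'id' is in predict set, so this production goes in M[L, 'id']

M[L, 'id'] = L → id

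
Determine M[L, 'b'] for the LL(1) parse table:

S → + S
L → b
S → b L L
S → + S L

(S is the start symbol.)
To find M[L, 'b'], we find productions for L where 'b' is in the predict set (PREDICT(N → α) = (FIRST(α) \ {ε}) ∪ (FOLLOW(N) if α ⇒* ε)).

L → b: PREDICT = { 'b' }
  'b' is in predict set, so this production goes in M[L, 'b']

M[L, 'b'] = L → b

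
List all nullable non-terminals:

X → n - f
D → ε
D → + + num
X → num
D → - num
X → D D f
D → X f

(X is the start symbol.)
A non-terminal is nullable if it can derive ε (the empty string): either it has an ε-production, or it has a production whose right-hand side consists entirely of nullable non-terminals.

ε-productions: D → ε
So D is immediately nullable.
No further non-terminal can be added: every production for the remaining non-terminals contains a terminal or a non-nullable non-terminal.
Nullable = { 'D' }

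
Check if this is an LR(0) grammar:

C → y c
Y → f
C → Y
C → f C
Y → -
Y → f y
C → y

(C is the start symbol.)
Augment with C' → C and build the canonical LR(0) collection (I0 = CLOSURE({[C' → . C]}), then GOTO on every symbol after a dot until no new states appear). It has 9 states:
  I0: { [C → . Y], [C → . f C], [C → . y c], [C → . y], [C' → . C], [Y → . -], [Y → . f y], [Y → . f] }  — shift
  I1: { [Y → - .] }  — reduce
  I2: { [C' → C .] }  — accept
  I3: { [C → Y .] }  — reduce
  I4: { [C → . Y], [C → . f C], [C → . y c], [C → . y], [C → f . C], [Y → . -], [Y → . f y], [Y → . f], [Y → f . y], [Y → f .] }  — shift, reduce
  I5: { [C → y . c], [C → y .] }  — shift, reduce
  I6: { [C → y c .] }  — reduce
  I7: { [C → f C .] }  — reduce
  I8: { [C → y . c], [C → y .], [Y → f y .] }  — shift, 2 reduces

Conflict in state I4:
  Shift-reduce conflict between [Y → f .] and [C → . f C]
So the grammar is NOT LR(0).

Answer: No. Shift-reduce conflict between [Y → f .] and [C → . f C]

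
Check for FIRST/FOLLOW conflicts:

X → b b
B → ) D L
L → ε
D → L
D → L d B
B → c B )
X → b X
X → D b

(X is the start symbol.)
No FIRST/FOLLOW conflicts.

Nullable non-terminals: D, L.
FIRST sets used below: FIRST(L) = { ε }

D: nullable alternative(s) D → L; FOLLOW(D) = { ')', 'b' }
  D → L: FIRST \ {ε} = { } — this is the only nullable alternative, skip
  D → L d B: FIRST \ {ε} = { 'd' } — disjoint from FOLLOW(D)
L has a nullable alternative but only one production, so nothing to check.

B, X have no nullable alternative, so no FIRST/FOLLOW check is needed there.

No FIRST/FOLLOW conflicts found.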